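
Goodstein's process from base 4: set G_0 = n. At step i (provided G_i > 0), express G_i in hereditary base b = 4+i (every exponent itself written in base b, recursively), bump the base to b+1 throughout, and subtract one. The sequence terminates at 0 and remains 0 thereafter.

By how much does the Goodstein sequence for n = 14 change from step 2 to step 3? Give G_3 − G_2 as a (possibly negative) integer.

2

base 4: 14 = 3·4 + 2; at 5: 3·5 + 2 = 17; next = 16
base 5: 16 = 3·5 + 1; at 6: 3·6 + 1 = 19; next = 18
base 6: 18 = 3·6; at 7: 3·7 = 21; next = 20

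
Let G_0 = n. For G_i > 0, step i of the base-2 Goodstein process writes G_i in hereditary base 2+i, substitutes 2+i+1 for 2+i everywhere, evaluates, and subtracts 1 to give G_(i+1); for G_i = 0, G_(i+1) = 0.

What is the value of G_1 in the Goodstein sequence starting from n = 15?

111

base 2: 15 = 2^(2 + 1) + 2^2 + 2 + 1; at 3: 3^(3 + 1) + 3^3 + 3 + 1 = 112; next = 111
base 3: 111 = 3^(3 + 1) + 3^3 + 3; at 4: 4^(4 + 1) + 4^4 + 4 = 1284; next = 1283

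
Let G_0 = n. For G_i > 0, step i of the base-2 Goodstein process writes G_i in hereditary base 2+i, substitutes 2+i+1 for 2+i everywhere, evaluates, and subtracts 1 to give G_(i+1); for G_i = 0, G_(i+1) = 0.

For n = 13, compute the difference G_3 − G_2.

i=0: 13 = 2^(2 + 1) + 2^2 + 1 (b=2); 2→3: 3^(3 + 1) + 3^3 + 1 = 109; 109−1 = 108
i=1: 108 = 3^(3 + 1) + 3^3 (b=3); 3→4: 4^(4 + 1) + 4^4 = 1280; 1280−1 = 1279
i=2: 1279 = 4^(4 + 1) + 3·4^3 + 3·4^2 + 3·4 + 3 (b=4); 4→5: 5^(5 + 1) + 3·5^3 + 3·5^2 + 3·5 + 3 = 16093; 16093−1 = 16092

14813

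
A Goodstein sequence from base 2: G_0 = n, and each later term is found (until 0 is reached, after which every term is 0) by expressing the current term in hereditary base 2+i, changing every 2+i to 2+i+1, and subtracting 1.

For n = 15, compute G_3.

base 2: 15 = 2^(2 + 1) + 2^2 + 2 + 1; at 3: 3^(3 + 1) + 3^3 + 3 + 1 = 112; next = 111
base 3: 111 = 3^(3 + 1) + 3^3 + 3; at 4: 4^(4 + 1) + 4^4 + 4 = 1284; next = 1283
base 4: 1283 = 4^(4 + 1) + 4^4 + 3; at 5: 5^(5 + 1) + 5^5 + 3 = 18753; next = 18752

18752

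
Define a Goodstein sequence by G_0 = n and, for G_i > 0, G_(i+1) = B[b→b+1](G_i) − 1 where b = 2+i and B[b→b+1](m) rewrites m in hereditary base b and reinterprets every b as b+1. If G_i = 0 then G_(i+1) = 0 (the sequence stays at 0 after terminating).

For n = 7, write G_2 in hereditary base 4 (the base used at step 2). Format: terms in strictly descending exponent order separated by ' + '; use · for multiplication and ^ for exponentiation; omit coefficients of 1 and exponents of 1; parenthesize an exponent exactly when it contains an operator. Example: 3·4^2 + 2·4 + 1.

4^4 + 3

G_0 = 7. HB_2(7) = 2^2 + 2 + 1. Bump = 31. G_1 = 30.
G_1 = 30. HB_3(30) = 3^3 + 3. Bump = 260. G_2 = 259.
G_2 = 259. HB_4(259) = 4^4 + 3. Bump = 3128. G_3 = 3127.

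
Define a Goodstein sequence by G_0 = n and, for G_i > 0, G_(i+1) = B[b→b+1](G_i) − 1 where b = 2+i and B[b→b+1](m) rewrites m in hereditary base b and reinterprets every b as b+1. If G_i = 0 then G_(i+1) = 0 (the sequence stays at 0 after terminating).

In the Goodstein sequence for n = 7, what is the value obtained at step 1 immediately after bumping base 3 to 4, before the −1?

260

G_0 = 7. HB_2(7) = 2^2 + 2 + 1. Bump = 31. G_1 = 30.
G_1 = 30. HB_3(30) = 3^3 + 3. Bump = 260. G_2 = 259.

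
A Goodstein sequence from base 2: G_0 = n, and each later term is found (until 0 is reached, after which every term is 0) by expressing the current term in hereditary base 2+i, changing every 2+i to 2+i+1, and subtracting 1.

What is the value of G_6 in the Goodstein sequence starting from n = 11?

134217727

step 0: 11 = 2^(2 + 1) + 2 + 1; sub 3 for 2: 3^(3 + 1) + 3 + 1; = 85; G_1 = 85−1 = 84
step 1: 84 = 3^(3 + 1) + 3; sub 4 for 3: 4^(4 + 1) + 4; = 1028; G_2 = 1028−1 = 1027
step 2: 1027 = 4^(4 + 1) + 3; sub 5 for 4: 5^(5 + 1) + 3; = 15628; G_3 = 15628−1 = 15627
step 3: 15627 = 5^(5 + 1) + 2; sub 6 for 5: 6^(6 + 1) + 2; = 279938; G_4 = 279938−1 = 279937
step 4: 279937 = 6^(6 + 1) + 1; sub 7 for 6: 7^(7 + 1) + 1; = 5764802; G_5 = 5764802−1 = 5764801
step 5: 5764801 = 7^(7 + 1); sub 8 for 7: 8^(8 + 1); = 134217728; G_6 = 134217728−1 = 134217727
step 6: 134217727 = 7·8^8 + 7·8^7 + 7·8^6 + 7·8^5 + 7·8^4 + 7·8^3 + 7·8^2 + 7·8 + 7; sub 9 for 8: 7·9^9 + 7·9^7 + 7·9^6 + 7·9^5 + 7·9^4 + 7·9^3 + 7·9^2 + 7·9 + 7; = 2749609303; G_7 = 2749609303−1 = 2749609302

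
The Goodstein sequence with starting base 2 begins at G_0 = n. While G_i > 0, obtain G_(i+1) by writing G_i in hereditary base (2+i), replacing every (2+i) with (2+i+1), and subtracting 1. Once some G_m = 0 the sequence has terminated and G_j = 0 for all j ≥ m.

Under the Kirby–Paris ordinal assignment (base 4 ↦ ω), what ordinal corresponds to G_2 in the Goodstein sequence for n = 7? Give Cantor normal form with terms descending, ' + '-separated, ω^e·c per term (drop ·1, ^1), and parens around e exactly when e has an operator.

ω^ω + 3

base 2: 7 = 2^2 + 2 + 1; at 3: 3^3 + 3 + 1 = 31; next = 30
base 3: 30 = 3^3 + 3; at 4: 4^4 + 4 = 260; next = 259
base 4: 259 = 4^4 + 3; at 5: 5^5 + 3 = 3128; next = 3127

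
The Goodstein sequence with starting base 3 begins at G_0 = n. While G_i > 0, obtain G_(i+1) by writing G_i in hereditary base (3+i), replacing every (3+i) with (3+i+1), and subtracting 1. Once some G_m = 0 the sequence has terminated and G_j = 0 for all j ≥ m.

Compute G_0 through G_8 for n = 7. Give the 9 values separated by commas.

G_0=7  [base 3] 2·3 + 1  →[3↦4]→  2·4 + 1 = 9  −1 ⇒ G_1=8
G_1=8  [base 4] 2·4  →[4↦5]→  2·5 = 10  −1 ⇒ G_2=9
G_2=9  [base 5] 5 + 4  →[5↦6]→  6 + 4 = 10  −1 ⇒ G_3=9
G_3=9  [base 6] 6 + 3  →[6↦7]→  7 + 3 = 10  −1 ⇒ G_4=9
G_4=9  [base 7] 7 + 2  →[7↦8]→  8 + 2 = 10  −1 ⇒ G_5=9
G_5=9  [base 8] 8 + 1  →[8↦9]→  9 + 1 = 10  −1 ⇒ G_6=9
G_6=9  [base 9] 9  →[9↦10]→  10 = 10  −1 ⇒ G_7=9
G_7=9  [base 10] 9  →[10↦11]→  9 = 9  −1 ⇒ G_8=8

7, 8, 9, 9, 9, 9, 9, 9, 8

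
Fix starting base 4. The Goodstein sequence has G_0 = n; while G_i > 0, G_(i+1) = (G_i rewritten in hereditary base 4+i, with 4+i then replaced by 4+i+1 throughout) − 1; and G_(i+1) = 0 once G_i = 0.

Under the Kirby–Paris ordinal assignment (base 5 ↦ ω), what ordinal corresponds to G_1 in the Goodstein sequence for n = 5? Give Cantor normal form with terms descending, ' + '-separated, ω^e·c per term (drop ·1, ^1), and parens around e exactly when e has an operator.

ω

step 0: 5 = 4 + 1; sub 5 for 4: 5 + 1; = 6; G_1 = 6−1 = 5
step 1: 5 = 5; sub 6 for 5: 6; = 6; G_2 = 6−1 = 5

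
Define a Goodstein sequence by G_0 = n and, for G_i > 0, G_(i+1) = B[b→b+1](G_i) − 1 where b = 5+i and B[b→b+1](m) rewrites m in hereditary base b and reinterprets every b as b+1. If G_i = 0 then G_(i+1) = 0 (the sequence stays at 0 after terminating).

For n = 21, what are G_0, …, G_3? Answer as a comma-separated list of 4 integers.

21, 24, 27, 29

[0] 21 ≡ 4·5 + 1 (base 5). Lift 6: 25. −1: 24.
[1] 24 ≡ 4·6 (base 6). Lift 7: 28. −1: 27.
[2] 27 ≡ 3·7 + 6 (base 7). Lift 8: 30. −1: 29.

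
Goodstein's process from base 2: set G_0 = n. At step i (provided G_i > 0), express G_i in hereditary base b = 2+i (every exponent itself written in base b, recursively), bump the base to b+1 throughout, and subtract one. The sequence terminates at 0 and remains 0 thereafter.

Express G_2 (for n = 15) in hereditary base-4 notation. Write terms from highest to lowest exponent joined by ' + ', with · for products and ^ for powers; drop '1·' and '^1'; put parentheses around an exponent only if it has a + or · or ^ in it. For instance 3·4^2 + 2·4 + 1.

4^(4 + 1) + 4^4 + 3

[0] 15 ≡ 2^(2 + 1) + 2^2 + 2 + 1 (base 2). Lift 3: 112. −1: 111.
[1] 111 ≡ 3^(3 + 1) + 3^3 + 3 (base 3). Lift 4: 1284. −1: 1283.
[2] 1283 ≡ 4^(4 + 1) + 4^4 + 3 (base 4). Lift 5: 18753. −1: 18752.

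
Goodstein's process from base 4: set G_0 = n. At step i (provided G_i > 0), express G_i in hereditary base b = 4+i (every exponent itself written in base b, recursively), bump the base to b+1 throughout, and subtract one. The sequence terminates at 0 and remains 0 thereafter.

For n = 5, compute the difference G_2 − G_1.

G_0=5  [base 4] 4 + 1  →[4↦5]→  5 + 1 = 6  −1 ⇒ G_1=5
G_1=5  [base 5] 5  →[5↦6]→  6 = 6  −1 ⇒ G_2=5

0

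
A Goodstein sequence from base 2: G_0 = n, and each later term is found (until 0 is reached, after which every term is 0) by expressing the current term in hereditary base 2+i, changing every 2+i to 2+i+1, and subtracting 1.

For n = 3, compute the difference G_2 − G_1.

[0] 3 ≡ 2 + 1 (base 2). Lift 3: 4. −1: 3.
[1] 3 ≡ 3 (base 3). Lift 4: 4. −1: 3.

0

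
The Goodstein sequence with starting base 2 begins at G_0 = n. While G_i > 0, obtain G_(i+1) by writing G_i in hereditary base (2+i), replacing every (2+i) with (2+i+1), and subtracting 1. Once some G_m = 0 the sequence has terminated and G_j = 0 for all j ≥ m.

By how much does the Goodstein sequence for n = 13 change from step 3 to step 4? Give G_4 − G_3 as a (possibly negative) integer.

264619

13 —HB2→ 2^(2 + 1) + 2^2 + 1 —bump→ 3^(3 + 1) + 3^3 + 1 = 109 —(−1)→ 108
108 —HB3→ 3^(3 + 1) + 3^3 —bump→ 4^(4 + 1) + 4^4 = 1280 —(−1)→ 1279
1279 —HB4→ 4^(4 + 1) + 3·4^3 + 3·4^2 + 3·4 + 3 —bump→ 5^(5 + 1) + 3·5^3 + 3·5^2 + 3·5 + 3 = 16093 —(−1)→ 16092
16092 —HB5→ 5^(5 + 1) + 3·5^3 + 3·5^2 + 3·5 + 2 —bump→ 6^(6 + 1) + 3·6^3 + 3·6^2 + 3·6 + 2 = 280712 —(−1)→ 280711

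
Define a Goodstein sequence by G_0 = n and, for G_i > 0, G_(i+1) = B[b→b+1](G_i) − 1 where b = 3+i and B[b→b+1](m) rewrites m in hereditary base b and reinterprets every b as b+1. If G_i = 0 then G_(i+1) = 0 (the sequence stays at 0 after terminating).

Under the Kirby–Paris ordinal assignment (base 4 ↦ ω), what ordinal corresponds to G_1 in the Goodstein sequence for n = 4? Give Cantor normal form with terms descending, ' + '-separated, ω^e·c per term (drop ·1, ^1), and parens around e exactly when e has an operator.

ω

4 —HB3→ 3 + 1 —bump→ 4 + 1 = 5 —(−1)→ 4
4 —HB4→ 4 —bump→ 5 = 5 —(−1)→ 4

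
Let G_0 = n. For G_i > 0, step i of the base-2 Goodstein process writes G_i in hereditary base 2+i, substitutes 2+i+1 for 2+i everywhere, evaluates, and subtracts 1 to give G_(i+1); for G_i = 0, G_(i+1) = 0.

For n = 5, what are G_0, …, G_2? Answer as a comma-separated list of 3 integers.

5, 27, 255

G_0 = 5. HB_2(5) = 2^2 + 1. Bump = 28. G_1 = 27.
G_1 = 27. HB_3(27) = 3^3. Bump = 256. G_2 = 255.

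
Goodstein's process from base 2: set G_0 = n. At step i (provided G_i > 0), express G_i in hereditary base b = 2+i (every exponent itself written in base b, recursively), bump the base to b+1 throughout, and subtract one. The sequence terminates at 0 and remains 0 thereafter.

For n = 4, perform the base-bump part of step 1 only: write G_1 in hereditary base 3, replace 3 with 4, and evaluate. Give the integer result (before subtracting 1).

42

step 0: 4 = 2^2; sub 3 for 2: 3^3; = 27; G_1 = 27−1 = 26
step 1: 26 = 2·3^2 + 2·3 + 2; sub 4 for 3: 2·4^2 + 2·4 + 2; = 42; G_2 = 42−1 = 41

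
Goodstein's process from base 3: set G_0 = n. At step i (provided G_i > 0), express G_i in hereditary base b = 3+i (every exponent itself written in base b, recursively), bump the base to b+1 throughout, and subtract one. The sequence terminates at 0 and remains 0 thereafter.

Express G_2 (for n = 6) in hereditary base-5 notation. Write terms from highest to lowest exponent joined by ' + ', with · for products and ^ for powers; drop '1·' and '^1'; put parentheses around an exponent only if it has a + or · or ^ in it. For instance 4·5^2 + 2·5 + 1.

5 + 2

[0] 6 ≡ 2·3 (base 3). Lift 4: 8. −1: 7.
[1] 7 ≡ 4 + 3 (base 4). Lift 5: 8. −1: 7.
[2] 7 ≡ 5 + 2 (base 5). Lift 6: 8. −1: 7.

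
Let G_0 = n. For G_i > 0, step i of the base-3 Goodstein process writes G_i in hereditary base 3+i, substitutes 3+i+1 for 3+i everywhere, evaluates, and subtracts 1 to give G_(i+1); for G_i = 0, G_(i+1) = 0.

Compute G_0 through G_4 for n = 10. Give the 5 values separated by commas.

G_0 = 10. HB_3(10) = 3^2 + 1. Bump = 17. G_1 = 16.
G_1 = 16. HB_4(16) = 4^2. Bump = 25. G_2 = 24.
G_2 = 24. HB_5(24) = 4·5 + 4. Bump = 28. G_3 = 27.
G_3 = 27. HB_6(27) = 4·6 + 3. Bump = 31. G_4 = 30.

10, 16, 24, 27, 30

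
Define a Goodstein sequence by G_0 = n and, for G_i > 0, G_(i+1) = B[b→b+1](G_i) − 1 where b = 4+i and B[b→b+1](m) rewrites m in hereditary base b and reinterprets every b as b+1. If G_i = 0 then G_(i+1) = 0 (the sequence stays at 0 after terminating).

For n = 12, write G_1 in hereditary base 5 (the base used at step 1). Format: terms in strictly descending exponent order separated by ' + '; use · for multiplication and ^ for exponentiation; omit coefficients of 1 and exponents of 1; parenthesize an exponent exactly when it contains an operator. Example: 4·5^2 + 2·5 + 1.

base 4: 12 = 3·4; at 5: 3·5 = 15; next = 14
base 5: 14 = 2·5 + 4; at 6: 2·6 + 4 = 16; next = 15

2·5 + 4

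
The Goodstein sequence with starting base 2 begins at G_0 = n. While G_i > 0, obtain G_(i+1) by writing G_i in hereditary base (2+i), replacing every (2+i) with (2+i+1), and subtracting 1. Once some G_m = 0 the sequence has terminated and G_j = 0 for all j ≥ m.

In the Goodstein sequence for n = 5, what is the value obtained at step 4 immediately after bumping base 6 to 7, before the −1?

G_0 = 5. HB_2(5) = 2^2 + 1. Bump = 28. G_1 = 27.
G_1 = 27. HB_3(27) = 3^3. Bump = 256. G_2 = 255.
G_2 = 255. HB_4(255) = 3·4^3 + 3·4^2 + 3·4 + 3. Bump = 468. G_3 = 467.
G_3 = 467. HB_5(467) = 3·5^3 + 3·5^2 + 3·5 + 2. Bump = 776. G_4 = 775.
G_4 = 775. HB_6(775) = 3·6^3 + 3·6^2 + 3·6 + 1. Bump = 1198. G_5 = 1197.

1198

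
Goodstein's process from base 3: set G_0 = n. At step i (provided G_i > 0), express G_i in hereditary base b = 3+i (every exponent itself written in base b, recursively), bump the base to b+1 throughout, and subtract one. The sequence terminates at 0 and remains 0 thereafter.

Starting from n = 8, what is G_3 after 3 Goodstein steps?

11

i=0: 8 = 2·3 + 2 (b=3); 3→4: 2·4 + 2 = 10; 10−1 = 9
i=1: 9 = 2·4 + 1 (b=4); 4→5: 2·5 + 1 = 11; 11−1 = 10
i=2: 10 = 2·5 (b=5); 5→6: 2·6 = 12; 12−1 = 11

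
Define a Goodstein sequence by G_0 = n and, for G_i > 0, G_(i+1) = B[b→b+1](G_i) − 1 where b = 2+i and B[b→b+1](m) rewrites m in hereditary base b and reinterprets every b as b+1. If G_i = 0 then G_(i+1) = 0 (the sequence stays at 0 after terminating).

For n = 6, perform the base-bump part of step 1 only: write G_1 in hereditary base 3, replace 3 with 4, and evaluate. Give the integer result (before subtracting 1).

258

base 2: 6 = 2^2 + 2; at 3: 3^3 + 3 = 30; next = 29
base 3: 29 = 3^3 + 2; at 4: 4^4 + 2 = 258; next = 257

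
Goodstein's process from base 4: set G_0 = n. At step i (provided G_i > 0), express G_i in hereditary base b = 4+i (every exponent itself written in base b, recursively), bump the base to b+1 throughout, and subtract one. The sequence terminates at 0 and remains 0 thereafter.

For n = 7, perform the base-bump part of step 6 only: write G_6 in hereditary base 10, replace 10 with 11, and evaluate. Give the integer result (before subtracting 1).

base 4: 7 = 4 + 3; at 5: 5 + 3 = 8; next = 7
base 5: 7 = 5 + 2; at 6: 6 + 2 = 8; next = 7
base 6: 7 = 6 + 1; at 7: 7 + 1 = 8; next = 7
base 7: 7 = 7; at 8: 8 = 8; next = 7
base 8: 7 = 7; at 9: 7 = 7; next = 6
base 9: 6 = 6; at 10: 6 = 6; next = 5

5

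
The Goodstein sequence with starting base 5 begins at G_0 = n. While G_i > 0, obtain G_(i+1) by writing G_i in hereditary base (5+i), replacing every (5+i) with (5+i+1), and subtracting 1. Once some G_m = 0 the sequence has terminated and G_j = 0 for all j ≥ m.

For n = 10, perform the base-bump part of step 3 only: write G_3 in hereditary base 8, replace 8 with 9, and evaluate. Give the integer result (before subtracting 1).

step 0: 10 = 2·5; sub 6 for 5: 2·6; = 12; G_1 = 12−1 = 11
step 1: 11 = 6 + 5; sub 7 for 6: 7 + 5; = 12; G_2 = 12−1 = 11
step 2: 11 = 7 + 4; sub 8 for 7: 8 + 4; = 12; G_3 = 12−1 = 11

12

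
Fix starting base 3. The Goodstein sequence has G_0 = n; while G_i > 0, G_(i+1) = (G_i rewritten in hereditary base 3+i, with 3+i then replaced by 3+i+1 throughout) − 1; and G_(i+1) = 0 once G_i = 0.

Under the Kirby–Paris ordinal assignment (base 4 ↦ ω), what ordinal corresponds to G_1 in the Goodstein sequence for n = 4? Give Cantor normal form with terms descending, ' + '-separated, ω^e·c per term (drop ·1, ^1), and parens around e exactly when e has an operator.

base 3: 4 = 3 + 1; at 4: 4 + 1 = 5; next = 4
base 4: 4 = 4; at 5: 5 = 5; next = 4

ω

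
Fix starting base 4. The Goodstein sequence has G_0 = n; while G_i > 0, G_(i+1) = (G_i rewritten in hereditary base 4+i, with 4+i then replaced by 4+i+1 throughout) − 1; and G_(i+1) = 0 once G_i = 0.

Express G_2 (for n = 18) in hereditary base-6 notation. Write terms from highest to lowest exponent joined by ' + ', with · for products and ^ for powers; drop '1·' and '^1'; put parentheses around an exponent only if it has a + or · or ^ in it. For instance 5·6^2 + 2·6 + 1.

[0] 18 ≡ 4^2 + 2 (base 4). Lift 5: 27. −1: 26.
[1] 26 ≡ 5^2 + 1 (base 5). Lift 6: 37. −1: 36.
[2] 36 ≡ 6^2 (base 6). Lift 7: 49. −1: 48.

6^2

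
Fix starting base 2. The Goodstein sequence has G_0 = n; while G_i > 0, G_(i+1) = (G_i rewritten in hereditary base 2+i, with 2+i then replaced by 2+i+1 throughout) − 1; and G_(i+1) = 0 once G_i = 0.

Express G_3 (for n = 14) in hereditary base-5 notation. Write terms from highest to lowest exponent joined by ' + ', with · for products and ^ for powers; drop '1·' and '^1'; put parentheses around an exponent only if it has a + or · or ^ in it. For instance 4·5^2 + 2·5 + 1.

base 2: 14 = 2^(2 + 1) + 2^2 + 2; at 3: 3^(3 + 1) + 3^3 + 3 = 111; next = 110
base 3: 110 = 3^(3 + 1) + 3^3 + 2; at 4: 4^(4 + 1) + 4^4 + 2 = 1282; next = 1281
base 4: 1281 = 4^(4 + 1) + 4^4 + 1; at 5: 5^(5 + 1) + 5^5 + 1 = 18751; next = 18750

5^(5 + 1) + 5^5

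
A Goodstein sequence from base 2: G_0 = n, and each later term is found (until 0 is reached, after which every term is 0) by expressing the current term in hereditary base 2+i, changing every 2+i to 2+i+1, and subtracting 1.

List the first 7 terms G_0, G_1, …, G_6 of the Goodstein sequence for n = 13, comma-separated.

[0] 13 ≡ 2^(2 + 1) + 2^2 + 1 (base 2). Lift 3: 109. −1: 108.
[1] 108 ≡ 3^(3 + 1) + 3^3 (base 3). Lift 4: 1280. −1: 1279.
[2] 1279 ≡ 4^(4 + 1) + 3·4^3 + 3·4^2 + 3·4 + 3 (base 4). Lift 5: 16093. −1: 16092.
[3] 16092 ≡ 5^(5 + 1) + 3·5^3 + 3·5^2 + 3·5 + 2 (base 5). Lift 6: 280712. −1: 280711.
[4] 280711 ≡ 6^(6 + 1) + 3·6^3 + 3·6^2 + 3·6 + 1 (base 6). Lift 7: 5765999. −1: 5765998.
[5] 5765998 ≡ 7^(7 + 1) + 3·7^3 + 3·7^2 + 3·7 (base 7). Lift 8: 134219480. −1: 134219479.

13, 108, 1279, 16092, 280711, 5765998, 134219479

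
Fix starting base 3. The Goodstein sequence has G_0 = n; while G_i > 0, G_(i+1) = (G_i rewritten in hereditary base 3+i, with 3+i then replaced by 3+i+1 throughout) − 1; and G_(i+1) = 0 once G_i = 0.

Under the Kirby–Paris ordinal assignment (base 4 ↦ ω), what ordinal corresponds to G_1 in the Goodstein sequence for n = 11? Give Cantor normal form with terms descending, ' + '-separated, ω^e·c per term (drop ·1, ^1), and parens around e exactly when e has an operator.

ω^2 + 1

G_0 = 11. HB_3(11) = 3^2 + 2. Bump = 18. G_1 = 17.
G_1 = 17. HB_4(17) = 4^2 + 1. Bump = 26. G_2 = 25.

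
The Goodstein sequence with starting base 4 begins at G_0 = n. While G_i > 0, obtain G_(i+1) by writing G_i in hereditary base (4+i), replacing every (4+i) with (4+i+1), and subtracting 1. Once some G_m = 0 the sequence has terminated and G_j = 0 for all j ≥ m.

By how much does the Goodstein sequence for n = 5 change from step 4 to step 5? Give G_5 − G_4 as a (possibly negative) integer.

-1

i=0: 5 = 4 + 1 (b=4); 4→5: 5 + 1 = 6; 6−1 = 5
i=1: 5 = 5 (b=5); 5→6: 6 = 6; 6−1 = 5
i=2: 5 = 5 (b=6); 6→7: 5 = 5; 5−1 = 4
i=3: 4 = 4 (b=7); 7→8: 4 = 4; 4−1 = 3
i=4: 3 = 3 (b=8); 8→9: 3 = 3; 3−1 = 2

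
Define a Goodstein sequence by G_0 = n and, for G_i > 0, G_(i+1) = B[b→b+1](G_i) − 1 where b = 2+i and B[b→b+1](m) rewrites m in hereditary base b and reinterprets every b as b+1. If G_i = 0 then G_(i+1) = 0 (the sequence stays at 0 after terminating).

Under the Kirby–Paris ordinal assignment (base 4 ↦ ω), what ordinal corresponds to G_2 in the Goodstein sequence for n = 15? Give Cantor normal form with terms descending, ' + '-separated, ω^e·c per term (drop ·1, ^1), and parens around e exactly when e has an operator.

[0] 15 ≡ 2^(2 + 1) + 2^2 + 2 + 1 (base 2). Lift 3: 112. −1: 111.
[1] 111 ≡ 3^(3 + 1) + 3^3 + 3 (base 3). Lift 4: 1284. −1: 1283.
[2] 1283 ≡ 4^(4 + 1) + 4^4 + 3 (base 4). Lift 5: 18753. −1: 18752.

ω^(ω + 1) + ω^ω + 3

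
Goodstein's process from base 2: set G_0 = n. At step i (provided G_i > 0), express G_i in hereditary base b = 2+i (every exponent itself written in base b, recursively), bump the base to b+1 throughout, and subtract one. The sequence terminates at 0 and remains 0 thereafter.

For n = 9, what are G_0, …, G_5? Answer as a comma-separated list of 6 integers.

9 —HB2→ 2^(2 + 1) + 1 —bump→ 3^(3 + 1) + 1 = 82 —(−1)→ 81
81 —HB3→ 3^(3 + 1) —bump→ 4^(4 + 1) = 1024 —(−1)→ 1023
1023 —HB4→ 3·4^4 + 3·4^3 + 3·4^2 + 3·4 + 3 —bump→ 3·5^5 + 3·5^3 + 3·5^2 + 3·5 + 3 = 9843 —(−1)→ 9842
9842 —HB5→ 3·5^5 + 3·5^3 + 3·5^2 + 3·5 + 2 —bump→ 3·6^6 + 3·6^3 + 3·6^2 + 3·6 + 2 = 140744 —(−1)→ 140743
140743 —HB6→ 3·6^6 + 3·6^3 + 3·6^2 + 3·6 + 1 —bump→ 3·7^7 + 3·7^3 + 3·7^2 + 3·7 + 1 = 2471827 —(−1)→ 2471826

9, 81, 1023, 9842, 140743, 2471826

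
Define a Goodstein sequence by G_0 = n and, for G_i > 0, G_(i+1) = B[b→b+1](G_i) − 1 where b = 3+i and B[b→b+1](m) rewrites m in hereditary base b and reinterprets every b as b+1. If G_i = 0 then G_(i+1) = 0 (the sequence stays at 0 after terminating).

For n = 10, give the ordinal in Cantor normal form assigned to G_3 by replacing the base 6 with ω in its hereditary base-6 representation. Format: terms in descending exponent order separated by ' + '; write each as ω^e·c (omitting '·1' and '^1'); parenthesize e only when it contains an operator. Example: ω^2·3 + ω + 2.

ω·4 + 3

step 0: 10 = 3^2 + 1; sub 4 for 3: 4^2 + 1; = 17; G_1 = 17−1 = 16
step 1: 16 = 4^2; sub 5 for 4: 5^2; = 25; G_2 = 25−1 = 24
step 2: 24 = 4·5 + 4; sub 6 for 5: 4·6 + 4; = 28; G_3 = 28−1 = 27
step 3: 27 = 4·6 + 3; sub 7 for 6: 4·7 + 3; = 31; G_4 = 31−1 = 30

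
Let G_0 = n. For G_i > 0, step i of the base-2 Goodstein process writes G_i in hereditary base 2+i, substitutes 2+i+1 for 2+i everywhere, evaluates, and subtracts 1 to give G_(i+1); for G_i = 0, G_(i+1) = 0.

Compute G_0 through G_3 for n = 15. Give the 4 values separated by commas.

15, 111, 1283, 18752

(0) 15|_2 = 2^(2 + 1) + 2^2 + 2 + 1 ↦ 3^(3 + 1) + 3^3 + 3 + 1|_3 = 112 ⇒ 111
(1) 111|_3 = 3^(3 + 1) + 3^3 + 3 ↦ 4^(4 + 1) + 4^4 + 4|_4 = 1284 ⇒ 1283
(2) 1283|_4 = 4^(4 + 1) + 4^4 + 3 ↦ 5^(5 + 1) + 5^5 + 3|_5 = 18753 ⇒ 18752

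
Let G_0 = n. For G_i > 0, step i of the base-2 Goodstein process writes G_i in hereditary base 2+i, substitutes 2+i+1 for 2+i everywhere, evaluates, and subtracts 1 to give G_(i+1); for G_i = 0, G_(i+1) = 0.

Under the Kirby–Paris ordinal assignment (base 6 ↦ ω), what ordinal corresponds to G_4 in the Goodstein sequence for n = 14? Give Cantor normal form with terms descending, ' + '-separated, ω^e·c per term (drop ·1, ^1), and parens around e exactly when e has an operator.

base 2: 14 = 2^(2 + 1) + 2^2 + 2; at 3: 3^(3 + 1) + 3^3 + 3 = 111; next = 110
base 3: 110 = 3^(3 + 1) + 3^3 + 2; at 4: 4^(4 + 1) + 4^4 + 2 = 1282; next = 1281
base 4: 1281 = 4^(4 + 1) + 4^4 + 1; at 5: 5^(5 + 1) + 5^5 + 1 = 18751; next = 18750
base 5: 18750 = 5^(5 + 1) + 5^5; at 6: 6^(6 + 1) + 6^6 = 326592; next = 326591
base 6: 326591 = 6^(6 + 1) + 5·6^5 + 5·6^4 + 5·6^3 + 5·6^2 + 5·6 + 5; at 7: 7^(7 + 1) + 5·7^5 + 5·7^4 + 5·7^3 + 5·7^2 + 5·7 + 5 = 5862841; next = 5862840

ω^(ω + 1) + ω^5·5 + ω^4·5 + ω^3·5 + ω^2·5 + ω·5 + 5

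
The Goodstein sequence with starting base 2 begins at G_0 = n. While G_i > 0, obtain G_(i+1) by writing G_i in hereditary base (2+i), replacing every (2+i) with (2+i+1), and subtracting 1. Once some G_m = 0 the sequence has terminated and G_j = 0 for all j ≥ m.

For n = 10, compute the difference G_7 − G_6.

1853361269

step 0: 10 = 2^(2 + 1) + 2; sub 3 for 2: 3^(3 + 1) + 3; = 84; G_1 = 84−1 = 83
step 1: 83 = 3^(3 + 1) + 2; sub 4 for 3: 4^(4 + 1) + 2; = 1026; G_2 = 1026−1 = 1025
step 2: 1025 = 4^(4 + 1) + 1; sub 5 for 4: 5^(5 + 1) + 1; = 15626; G_3 = 15626−1 = 15625
step 3: 15625 = 5^(5 + 1); sub 6 for 5: 6^(6 + 1); = 279936; G_4 = 279936−1 = 279935
step 4: 279935 = 5·6^6 + 5·6^5 + 5·6^4 + 5·6^3 + 5·6^2 + 5·6 + 5; sub 7 for 6: 5·7^7 + 5·7^5 + 5·7^4 + 5·7^3 + 5·7^2 + 5·7 + 5; = 4215755; G_5 = 4215755−1 = 4215754
step 5: 4215754 = 5·7^7 + 5·7^5 + 5·7^4 + 5·7^3 + 5·7^2 + 5·7 + 4; sub 8 for 7: 5·8^8 + 5·8^5 + 5·8^4 + 5·8^3 + 5·8^2 + 5·8 + 4; = 84073324; G_6 = 84073324−1 = 84073323
step 6: 84073323 = 5·8^8 + 5·8^5 + 5·8^4 + 5·8^3 + 5·8^2 + 5·8 + 3; sub 9 for 8: 5·9^9 + 5·9^5 + 5·9^4 + 5·9^3 + 5·9^2 + 5·9 + 3; = 1937434593; G_7 = 1937434593−1 = 1937434592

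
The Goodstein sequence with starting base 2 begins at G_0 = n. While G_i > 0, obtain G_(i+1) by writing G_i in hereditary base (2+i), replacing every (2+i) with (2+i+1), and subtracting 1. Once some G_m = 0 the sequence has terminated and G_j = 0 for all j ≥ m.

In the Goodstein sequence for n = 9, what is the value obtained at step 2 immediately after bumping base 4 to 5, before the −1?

9843

i=0: 9 = 2^(2 + 1) + 1 (b=2); 2→3: 3^(3 + 1) + 1 = 82; 82−1 = 81
i=1: 81 = 3^(3 + 1) (b=3); 3→4: 4^(4 + 1) = 1024; 1024−1 = 1023
i=2: 1023 = 3·4^4 + 3·4^3 + 3·4^2 + 3·4 + 3 (b=4); 4→5: 3·5^5 + 3·5^3 + 3·5^2 + 3·5 + 3 = 9843; 9843−1 = 9842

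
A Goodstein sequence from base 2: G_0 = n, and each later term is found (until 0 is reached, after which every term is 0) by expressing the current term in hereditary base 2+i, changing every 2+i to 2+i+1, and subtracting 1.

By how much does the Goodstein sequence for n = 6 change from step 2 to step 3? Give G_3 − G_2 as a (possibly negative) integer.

2868

[0] 6 ≡ 2^2 + 2 (base 2). Lift 3: 30. −1: 29.
[1] 29 ≡ 3^3 + 2 (base 3). Lift 4: 258. −1: 257.
[2] 257 ≡ 4^4 + 1 (base 4). Lift 5: 3126. −1: 3125.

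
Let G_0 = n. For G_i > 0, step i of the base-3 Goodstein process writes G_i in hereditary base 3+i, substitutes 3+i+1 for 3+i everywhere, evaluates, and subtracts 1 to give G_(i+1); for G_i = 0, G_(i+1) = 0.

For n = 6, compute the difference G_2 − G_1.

0

(0) 6|_3 = 2·3 ↦ 2·4|_4 = 8 ⇒ 7
(1) 7|_4 = 4 + 3 ↦ 5 + 3|_5 = 8 ⇒ 7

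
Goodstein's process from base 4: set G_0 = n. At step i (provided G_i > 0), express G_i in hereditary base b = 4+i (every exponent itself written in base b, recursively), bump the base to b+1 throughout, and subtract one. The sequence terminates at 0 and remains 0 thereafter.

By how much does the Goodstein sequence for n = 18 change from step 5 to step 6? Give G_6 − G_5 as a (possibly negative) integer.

step 0: 18 = 4^2 + 2; sub 5 for 4: 5^2 + 2; = 27; G_1 = 27−1 = 26
step 1: 26 = 5^2 + 1; sub 6 for 5: 6^2 + 1; = 37; G_2 = 37−1 = 36
step 2: 36 = 6^2; sub 7 for 6: 7^2; = 49; G_3 = 49−1 = 48
step 3: 48 = 6·7 + 6; sub 8 for 7: 6·8 + 6; = 54; G_4 = 54−1 = 53
step 4: 53 = 6·8 + 5; sub 9 for 8: 6·9 + 5; = 59; G_5 = 59−1 = 58
step 5: 58 = 6·9 + 4; sub 10 for 9: 6·10 + 4; = 64; G_6 = 64−1 = 63

5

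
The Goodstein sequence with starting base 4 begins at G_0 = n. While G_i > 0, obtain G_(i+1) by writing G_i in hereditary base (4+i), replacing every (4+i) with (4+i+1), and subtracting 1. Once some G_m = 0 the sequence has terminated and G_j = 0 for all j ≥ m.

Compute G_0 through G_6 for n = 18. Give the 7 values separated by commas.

18, 26, 36, 48, 53, 58, 63

base 4: 18 = 4^2 + 2; at 5: 5^2 + 2 = 27; next = 26
base 5: 26 = 5^2 + 1; at 6: 6^2 + 1 = 37; next = 36
base 6: 36 = 6^2; at 7: 7^2 = 49; next = 48
base 7: 48 = 6·7 + 6; at 8: 6·8 + 6 = 54; next = 53
base 8: 53 = 6·8 + 5; at 9: 6·9 + 5 = 59; next = 58
base 9: 58 = 6·9 + 4; at 10: 6·10 + 4 = 64; next = 63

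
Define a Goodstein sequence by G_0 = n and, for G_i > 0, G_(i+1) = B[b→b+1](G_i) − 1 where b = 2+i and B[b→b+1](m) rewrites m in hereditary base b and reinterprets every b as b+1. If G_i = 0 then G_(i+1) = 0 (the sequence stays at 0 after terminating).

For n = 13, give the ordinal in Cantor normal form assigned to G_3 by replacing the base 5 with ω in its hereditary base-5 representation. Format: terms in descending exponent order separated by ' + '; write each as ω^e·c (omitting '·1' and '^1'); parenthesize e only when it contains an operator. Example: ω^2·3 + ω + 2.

ω^(ω + 1) + ω^3·3 + ω^2·3 + ω·3 + 2

i=0: 13 = 2^(2 + 1) + 2^2 + 1 (b=2); 2→3: 3^(3 + 1) + 3^3 + 1 = 109; 109−1 = 108
i=1: 108 = 3^(3 + 1) + 3^3 (b=3); 3→4: 4^(4 + 1) + 4^4 = 1280; 1280−1 = 1279
i=2: 1279 = 4^(4 + 1) + 3·4^3 + 3·4^2 + 3·4 + 3 (b=4); 4→5: 5^(5 + 1) + 3·5^3 + 3·5^2 + 3·5 + 3 = 16093; 16093−1 = 16092
i=3: 16092 = 5^(5 + 1) + 3·5^3 + 3·5^2 + 3·5 + 2 (b=5); 5→6: 6^(6 + 1) + 3·6^3 + 3·6^2 + 3·6 + 2 = 280712; 280712−1 = 280711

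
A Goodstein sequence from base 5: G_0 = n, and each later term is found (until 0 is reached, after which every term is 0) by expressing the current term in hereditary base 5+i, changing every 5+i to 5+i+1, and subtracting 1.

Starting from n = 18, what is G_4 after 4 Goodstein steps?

base 5: 18 = 3·5 + 3; at 6: 3·6 + 3 = 21; next = 20
base 6: 20 = 3·6 + 2; at 7: 3·7 + 2 = 23; next = 22
base 7: 22 = 3·7 + 1; at 8: 3·8 + 1 = 25; next = 24
base 8: 24 = 3·8; at 9: 3·9 = 27; next = 26
base 9: 26 = 2·9 + 8; at 10: 2·10 + 8 = 28; next = 27

26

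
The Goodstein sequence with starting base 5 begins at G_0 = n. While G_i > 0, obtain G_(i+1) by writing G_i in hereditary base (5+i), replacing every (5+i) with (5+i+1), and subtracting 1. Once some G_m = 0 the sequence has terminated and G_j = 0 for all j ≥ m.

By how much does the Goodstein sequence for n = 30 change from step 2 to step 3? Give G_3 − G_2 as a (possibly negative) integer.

14

[0] 30 ≡ 5^2 + 5 (base 5). Lift 6: 42. −1: 41.
[1] 41 ≡ 6^2 + 5 (base 6). Lift 7: 54. −1: 53.
[2] 53 ≡ 7^2 + 4 (base 7). Lift 8: 68. −1: 67.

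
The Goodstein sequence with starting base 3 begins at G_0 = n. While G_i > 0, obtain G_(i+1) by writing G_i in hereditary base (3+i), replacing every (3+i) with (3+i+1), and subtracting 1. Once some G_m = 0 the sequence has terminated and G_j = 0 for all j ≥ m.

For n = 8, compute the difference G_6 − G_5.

0

G_0 = 8. HB_3(8) = 2·3 + 2. Bump = 10. G_1 = 9.
G_1 = 9. HB_4(9) = 2·4 + 1. Bump = 11. G_2 = 10.
G_2 = 10. HB_5(10) = 2·5. Bump = 12. G_3 = 11.
G_3 = 11. HB_6(11) = 6 + 5. Bump = 12. G_4 = 11.
G_4 = 11. HB_7(11) = 7 + 4. Bump = 12. G_5 = 11.
G_5 = 11. HB_8(11) = 8 + 3. Bump = 12. G_6 = 11.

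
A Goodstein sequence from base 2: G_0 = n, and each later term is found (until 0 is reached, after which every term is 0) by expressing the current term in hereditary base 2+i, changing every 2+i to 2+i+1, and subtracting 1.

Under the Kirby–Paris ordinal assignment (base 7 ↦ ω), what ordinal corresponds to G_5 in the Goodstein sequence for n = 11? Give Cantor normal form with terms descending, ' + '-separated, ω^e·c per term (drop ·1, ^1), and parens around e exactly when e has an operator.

(0) 11|_2 = 2^(2 + 1) + 2 + 1 ↦ 3^(3 + 1) + 3 + 1|_3 = 85 ⇒ 84
(1) 84|_3 = 3^(3 + 1) + 3 ↦ 4^(4 + 1) + 4|_4 = 1028 ⇒ 1027
(2) 1027|_4 = 4^(4 + 1) + 3 ↦ 5^(5 + 1) + 3|_5 = 15628 ⇒ 15627
(3) 15627|_5 = 5^(5 + 1) + 2 ↦ 6^(6 + 1) + 2|_6 = 279938 ⇒ 279937
(4) 279937|_6 = 6^(6 + 1) + 1 ↦ 7^(7 + 1) + 1|_7 = 5764802 ⇒ 5764801
(5) 5764801|_7 = 7^(7 + 1) ↦ 8^(8 + 1)|_8 = 134217728 ⇒ 134217727

ω^(ω + 1)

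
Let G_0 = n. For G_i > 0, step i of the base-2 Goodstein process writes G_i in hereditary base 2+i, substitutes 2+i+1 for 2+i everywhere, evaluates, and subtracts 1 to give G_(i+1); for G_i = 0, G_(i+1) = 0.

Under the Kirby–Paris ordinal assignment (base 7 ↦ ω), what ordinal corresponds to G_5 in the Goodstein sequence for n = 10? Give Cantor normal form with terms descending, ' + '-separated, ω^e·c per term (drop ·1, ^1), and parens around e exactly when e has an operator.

ω^ω·5 + ω^5·5 + ω^4·5 + ω^3·5 + ω^2·5 + ω·5 + 4

i=0: 10 = 2^(2 + 1) + 2 (b=2); 2→3: 3^(3 + 1) + 3 = 84; 84−1 = 83
i=1: 83 = 3^(3 + 1) + 2 (b=3); 3→4: 4^(4 + 1) + 2 = 1026; 1026−1 = 1025
i=2: 1025 = 4^(4 + 1) + 1 (b=4); 4→5: 5^(5 + 1) + 1 = 15626; 15626−1 = 15625
i=3: 15625 = 5^(5 + 1) (b=5); 5→6: 6^(6 + 1) = 279936; 279936−1 = 279935
i=4: 279935 = 5·6^6 + 5·6^5 + 5·6^4 + 5·6^3 + 5·6^2 + 5·6 + 5 (b=6); 6→7: 5·7^7 + 5·7^5 + 5·7^4 + 5·7^3 + 5·7^2 + 5·7 + 5 = 4215755; 4215755−1 = 4215754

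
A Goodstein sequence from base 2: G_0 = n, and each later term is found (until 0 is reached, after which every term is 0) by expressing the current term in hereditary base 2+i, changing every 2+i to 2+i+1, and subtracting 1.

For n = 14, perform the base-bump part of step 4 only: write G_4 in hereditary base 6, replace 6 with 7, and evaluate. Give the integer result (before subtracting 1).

G_0 = 14. HB_2(14) = 2^(2 + 1) + 2^2 + 2. Bump = 111. G_1 = 110.
G_1 = 110. HB_3(110) = 3^(3 + 1) + 3^3 + 2. Bump = 1282. G_2 = 1281.
G_2 = 1281. HB_4(1281) = 4^(4 + 1) + 4^4 + 1. Bump = 18751. G_3 = 18750.
G_3 = 18750. HB_5(18750) = 5^(5 + 1) + 5^5. Bump = 326592. G_4 = 326591.
G_4 = 326591. HB_6(326591) = 6^(6 + 1) + 5·6^5 + 5·6^4 + 5·6^3 + 5·6^2 + 5·6 + 5. Bump = 5862841. G_5 = 5862840.

5862841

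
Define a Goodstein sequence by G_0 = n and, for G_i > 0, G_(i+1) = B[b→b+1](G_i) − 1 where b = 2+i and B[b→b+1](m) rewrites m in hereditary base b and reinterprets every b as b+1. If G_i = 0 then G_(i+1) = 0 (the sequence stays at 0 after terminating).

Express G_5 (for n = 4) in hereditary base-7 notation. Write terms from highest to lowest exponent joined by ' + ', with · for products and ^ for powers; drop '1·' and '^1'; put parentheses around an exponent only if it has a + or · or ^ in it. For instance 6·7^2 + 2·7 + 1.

2·7^2 + 7 + 4

base 2: 4 = 2^2; at 3: 3^3 = 27; next = 26
base 3: 26 = 2·3^2 + 2·3 + 2; at 4: 2·4^2 + 2·4 + 2 = 42; next = 41
base 4: 41 = 2·4^2 + 2·4 + 1; at 5: 2·5^2 + 2·5 + 1 = 61; next = 60
base 5: 60 = 2·5^2 + 2·5; at 6: 2·6^2 + 2·6 = 84; next = 83
base 6: 83 = 2·6^2 + 6 + 5; at 7: 2·7^2 + 7 + 5 = 110; next = 109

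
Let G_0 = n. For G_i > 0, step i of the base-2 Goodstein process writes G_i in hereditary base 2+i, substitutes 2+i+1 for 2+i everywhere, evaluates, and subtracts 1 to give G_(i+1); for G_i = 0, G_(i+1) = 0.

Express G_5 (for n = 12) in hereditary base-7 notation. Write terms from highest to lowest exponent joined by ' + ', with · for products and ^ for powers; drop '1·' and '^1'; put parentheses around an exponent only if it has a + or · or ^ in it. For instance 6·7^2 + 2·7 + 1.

7^(7 + 1) + 2·7^2 + 7 + 4

G_0=12  [base 2] 2^(2 + 1) + 2^2  →[2↦3]→  3^(3 + 1) + 3^3 = 108  −1 ⇒ G_1=107
G_1=107  [base 3] 3^(3 + 1) + 2·3^2 + 2·3 + 2  →[3↦4]→  4^(4 + 1) + 2·4^2 + 2·4 + 2 = 1066  −1 ⇒ G_2=1065
G_2=1065  [base 4] 4^(4 + 1) + 2·4^2 + 2·4 + 1  →[4↦5]→  5^(5 + 1) + 2·5^2 + 2·5 + 1 = 15686  −1 ⇒ G_3=15685
G_3=15685  [base 5] 5^(5 + 1) + 2·5^2 + 2·5  →[5↦6]→  6^(6 + 1) + 2·6^2 + 2·6 = 280020  −1 ⇒ G_4=280019
G_4=280019  [base 6] 6^(6 + 1) + 2·6^2 + 6 + 5  →[6↦7]→  7^(7 + 1) + 2·7^2 + 7 + 5 = 5764911  −1 ⇒ G_5=5764910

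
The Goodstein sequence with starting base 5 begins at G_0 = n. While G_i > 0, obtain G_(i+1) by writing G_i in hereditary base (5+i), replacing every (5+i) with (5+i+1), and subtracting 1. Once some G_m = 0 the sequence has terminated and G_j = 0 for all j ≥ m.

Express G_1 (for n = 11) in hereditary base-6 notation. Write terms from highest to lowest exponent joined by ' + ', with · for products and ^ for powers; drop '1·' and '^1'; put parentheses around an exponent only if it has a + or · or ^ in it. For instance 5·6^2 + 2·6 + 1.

2·6

step 0: 11 = 2·5 + 1; sub 6 for 5: 2·6 + 1; = 13; G_1 = 13−1 = 12
step 1: 12 = 2·6; sub 7 for 6: 2·7; = 14; G_2 = 14−1 = 13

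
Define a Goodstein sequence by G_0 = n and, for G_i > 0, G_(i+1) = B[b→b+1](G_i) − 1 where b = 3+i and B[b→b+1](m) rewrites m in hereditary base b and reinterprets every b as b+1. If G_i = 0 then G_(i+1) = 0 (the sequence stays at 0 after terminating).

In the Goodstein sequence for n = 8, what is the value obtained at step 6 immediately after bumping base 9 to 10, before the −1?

[0] 8 ≡ 2·3 + 2 (base 3). Lift 4: 10. −1: 9.
[1] 9 ≡ 2·4 + 1 (base 4). Lift 5: 11. −1: 10.
[2] 10 ≡ 2·5 (base 5). Lift 6: 12. −1: 11.
[3] 11 ≡ 6 + 5 (base 6). Lift 7: 12. −1: 11.
[4] 11 ≡ 7 + 4 (base 7). Lift 8: 12. −1: 11.
[5] 11 ≡ 8 + 3 (base 8). Lift 9: 12. −1: 11.
[6] 11 ≡ 9 + 2 (base 9). Lift 10: 12. −1: 11.

12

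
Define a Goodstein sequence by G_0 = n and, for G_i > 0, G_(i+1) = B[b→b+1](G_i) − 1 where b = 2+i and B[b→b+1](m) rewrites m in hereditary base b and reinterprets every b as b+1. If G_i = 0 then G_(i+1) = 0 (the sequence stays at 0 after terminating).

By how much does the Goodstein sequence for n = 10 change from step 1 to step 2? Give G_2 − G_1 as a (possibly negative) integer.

base 2: 10 = 2^(2 + 1) + 2; at 3: 3^(3 + 1) + 3 = 84; next = 83
base 3: 83 = 3^(3 + 1) + 2; at 4: 4^(4 + 1) + 2 = 1026; next = 1025

942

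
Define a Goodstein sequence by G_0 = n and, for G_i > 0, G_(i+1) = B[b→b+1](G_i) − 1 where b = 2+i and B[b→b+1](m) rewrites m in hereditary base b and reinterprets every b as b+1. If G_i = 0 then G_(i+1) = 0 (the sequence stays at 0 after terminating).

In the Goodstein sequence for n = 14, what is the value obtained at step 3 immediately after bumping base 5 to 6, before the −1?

326592

G_0=14  [base 2] 2^(2 + 1) + 2^2 + 2  →[2↦3]→  3^(3 + 1) + 3^3 + 3 = 111  −1 ⇒ G_1=110
G_1=110  [base 3] 3^(3 + 1) + 3^3 + 2  →[3↦4]→  4^(4 + 1) + 4^4 + 2 = 1282  −1 ⇒ G_2=1281
G_2=1281  [base 4] 4^(4 + 1) + 4^4 + 1  →[4↦5]→  5^(5 + 1) + 5^5 + 1 = 18751  −1 ⇒ G_3=18750
G_3=18750  [base 5] 5^(5 + 1) + 5^5  →[5↦6]→  6^(6 + 1) + 6^6 = 326592  −1 ⇒ G_4=326591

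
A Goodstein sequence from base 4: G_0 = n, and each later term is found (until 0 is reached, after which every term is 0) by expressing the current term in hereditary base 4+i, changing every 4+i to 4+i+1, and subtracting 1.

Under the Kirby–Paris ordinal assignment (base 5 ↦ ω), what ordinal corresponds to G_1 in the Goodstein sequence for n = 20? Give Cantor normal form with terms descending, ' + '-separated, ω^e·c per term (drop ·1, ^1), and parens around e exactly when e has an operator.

ω^2 + 4

[0] 20 ≡ 4^2 + 4 (base 4). Lift 5: 30. −1: 29.
[1] 29 ≡ 5^2 + 4 (base 5). Lift 6: 40. −1: 39.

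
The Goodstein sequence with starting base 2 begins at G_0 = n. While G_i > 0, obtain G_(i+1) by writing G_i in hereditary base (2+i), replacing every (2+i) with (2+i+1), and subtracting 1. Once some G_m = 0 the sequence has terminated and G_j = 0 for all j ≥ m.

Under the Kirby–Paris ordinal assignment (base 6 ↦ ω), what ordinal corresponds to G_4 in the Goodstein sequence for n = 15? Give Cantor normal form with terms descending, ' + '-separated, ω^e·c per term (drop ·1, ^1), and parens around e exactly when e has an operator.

base 2: 15 = 2^(2 + 1) + 2^2 + 2 + 1; at 3: 3^(3 + 1) + 3^3 + 3 + 1 = 112; next = 111
base 3: 111 = 3^(3 + 1) + 3^3 + 3; at 4: 4^(4 + 1) + 4^4 + 4 = 1284; next = 1283
base 4: 1283 = 4^(4 + 1) + 4^4 + 3; at 5: 5^(5 + 1) + 5^5 + 3 = 18753; next = 18752
base 5: 18752 = 5^(5 + 1) + 5^5 + 2; at 6: 6^(6 + 1) + 6^6 + 2 = 326594; next = 326593
base 6: 326593 = 6^(6 + 1) + 6^6 + 1; at 7: 7^(7 + 1) + 7^7 + 1 = 6588345; next = 6588344

ω^(ω + 1) + ω^ω + 1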